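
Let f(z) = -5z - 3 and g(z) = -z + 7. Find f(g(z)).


Substitute g(z) into f:
f(g(z)) = -5*(-z + 7) + (-3)
Expand and combine: 5z - 38


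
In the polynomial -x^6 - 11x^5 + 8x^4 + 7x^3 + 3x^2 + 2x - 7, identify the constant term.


Read off the constant term: -7


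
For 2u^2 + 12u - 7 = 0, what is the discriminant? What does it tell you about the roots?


D = b^2 - 4ac = (12)^2 - 4(2)(-7) = 144 + 56 = 200
Since D > 0: two distinct irrational roots


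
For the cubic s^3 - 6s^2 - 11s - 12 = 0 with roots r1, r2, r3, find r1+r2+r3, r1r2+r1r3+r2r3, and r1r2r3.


Monic cubic s^3+bs^2+cs+d=0: sum=-b, pairwise sum=c, product=-d.
b=-6, c=-11, d=-12
r1+r2+r3 = 6
r1r2+r1r3+r2r3 = -11
r1r2r3 = 12


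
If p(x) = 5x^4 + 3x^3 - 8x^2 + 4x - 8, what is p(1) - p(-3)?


p(1) = -4
p(-3) = 232
p(1) - p(-3) = -4 - 232 = -236


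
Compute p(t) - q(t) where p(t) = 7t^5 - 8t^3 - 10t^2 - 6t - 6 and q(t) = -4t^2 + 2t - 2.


Distribute the minus sign:
  (7t^5 - 8t^3 - 10t^2 - 6t - 6)
- (-4t^2 + 2t - 2)
Negate second polynomial: 4t^2 - 2t + 2
Add: 7t^5 - 8t^3 - 6t^2 - 8t - 4


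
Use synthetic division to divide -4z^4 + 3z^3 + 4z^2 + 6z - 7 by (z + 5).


Synthetic division with c = -5. Coefficients: -4, 3, 4, 6, -7
Bring down -4.
  -4 * -5 = 20; 20 + 3 = 23
  23 * -5 = -115; -115 + 4 = -111
  -111 * -5 = 555; 555 + 6 = 561
  561 * -5 = -2805; -2805 - 7 = -2812
Quotient: -4z^3 + 23z^2 - 111z + 561, Remainder: -2812


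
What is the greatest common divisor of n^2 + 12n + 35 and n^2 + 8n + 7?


Factor each:
  n^2 + 12n + 35 = (n + 7)(n + 5)
  n^2 + 8n + 7 = (n + 7)(n + 1)
Common monic factor: n + 7


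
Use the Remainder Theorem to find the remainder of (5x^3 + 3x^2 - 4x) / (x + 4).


By the Remainder Theorem, the remainder equals p(-4):
  5*(-4)^3 = -320
  3*(-4)^2 = 48
  -4*(-4)^1 = 16
  constant: 0
Sum: -320 + 48 + 16 + 0 = -256


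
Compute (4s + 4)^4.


Expand (4s + 4)^4 by repeated multiplication:
  (4s + 4)^2 = 16s^2 + 32s + 16
  (4s + 4)^3 = 64s^3 + 192s^2 + 192s + 64
= 256s^4 + 1024s^3 + 1536s^2 + 1024s + 256


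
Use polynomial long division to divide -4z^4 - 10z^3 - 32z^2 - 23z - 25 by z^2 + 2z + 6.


(-4z^4 - 10z^3 - 32z^2 - 23z - 25) / (z^2 + 2z + 6)
Step 1: -4z^2 * (z^2 + 2z + 6) = -4z^4 - 8z^3 - 24z^2; subtract.
Step 2: -2z * (z^2 + 2z + 6) = -2z^3 - 4z^2 - 12z; subtract.
Step 3: -4 * (z^2 + 2z + 6) = -4z^2 - 8z - 24; subtract.
Quotient: -4z^2 - 2z - 4, Remainder: -3z - 1


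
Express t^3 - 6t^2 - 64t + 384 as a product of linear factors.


Try integer roots (divisors of 384). t=6: p(6)=0.
Divide out (t - 6): quotient is t^2 - 64.
Factor the quadratic: (t - 8)(t + 8)
Result: (t - 6)(t - 8)(t + 8)


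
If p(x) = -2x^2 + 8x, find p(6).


Using direct substitution:
  -2 * (6)^2 = -72
  8 * (6)^1 = 48
  constant: 0
Sum = -72 + 48 + 0 = -24


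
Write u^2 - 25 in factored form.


Roots satisfy r1 + r2 = -b/a = 0 and r1*r2 = c/a = -25.
So r1 = -5, r2 = 5.
u^2 - 25 = (u - r1)(u - r2) = (u + 5)(u - 5)


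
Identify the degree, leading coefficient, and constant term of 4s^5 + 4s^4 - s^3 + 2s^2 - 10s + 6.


Highest power of s is 5, with coefficient 4. Constant term is 6.
Degree = 5, leading coefficient = 4, constant term = 6


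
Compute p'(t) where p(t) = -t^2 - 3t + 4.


Apply the power rule term by term:
  d/dt(-t^2) = -2t
  d/dt(-3t) = -3
  d/dt(4) = 0
p'(t) = -2t - 3


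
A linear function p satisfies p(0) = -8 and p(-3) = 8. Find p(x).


p(x) = mx + b. Using p(0)=-8, p(-3)=8:
m = (-8 - 8)/(0 + 3) = -16/3 = -16/3
b = -8 - m*(0) = -8 = -8
p(x) = -(16/3)x - 8


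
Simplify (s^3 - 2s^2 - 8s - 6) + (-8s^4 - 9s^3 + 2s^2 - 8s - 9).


Align terms by degree and add:
  s^3 - 2s^2 - 8s - 6
  -8s^4 - 9s^3 + 2s^2 - 8s - 9
= -8s^4 - 8s^3 - 16s - 15


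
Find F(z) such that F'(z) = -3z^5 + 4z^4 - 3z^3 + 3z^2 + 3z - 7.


Reverse power rule on each term:
  ∫ -3z^5 dz = -(1/2)z^6
  ∫ 4z^4 dz = (4/5)z^5
  ∫ -3z^3 dz = -(3/4)z^4
  ∫ 3z^2 dz = z^3
  ∫ 3z dz = (3/2)z^2
  ∫ -7 dz = -7z
F(z) = -(1/2)z^6 + (4/5)z^5 - (3/4)z^4 + z^3 + (3/2)z^2 - 7z + C


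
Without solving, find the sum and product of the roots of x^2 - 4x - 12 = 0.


For ax^2+bx+c=0: sum = -b/a, product = c/a.
a=1, b=-4, c=-12
Sum = -(-4)/1 = 4
Product = (-12)/1 = -12


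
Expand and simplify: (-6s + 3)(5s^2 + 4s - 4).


Distribute each term of the first polynomial:
  (-6s)(5s^2 + 4s - 4) = -30s^3 - 24s^2 + 24s
  (3)(5s^2 + 4s - 4) = 15s^2 + 12s - 12
Sum: -30s^3 - 9s^2 + 36s - 12


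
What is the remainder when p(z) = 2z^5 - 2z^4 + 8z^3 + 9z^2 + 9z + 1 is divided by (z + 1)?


By the Remainder Theorem, the remainder equals p(-1):
  2*(-1)^5 = -2
  -2*(-1)^4 = -2
  8*(-1)^3 = -8
  9*(-1)^2 = 9
  9*(-1)^1 = -9
  constant: 1
Sum: -2 - 2 - 8 + 9 - 9 + 1 = -11


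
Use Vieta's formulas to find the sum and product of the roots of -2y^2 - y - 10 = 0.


For ay^2+by+c=0: sum = -b/a, product = c/a.
a=-2, b=-1, c=-10
Sum = -(-1)/-2 = -1/2
Product = (-10)/-2 = 5


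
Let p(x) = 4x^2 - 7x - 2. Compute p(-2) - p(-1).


p(-2) = 28
p(-1) = 9
p(-2) - p(-1) = 28 - 9 = 19


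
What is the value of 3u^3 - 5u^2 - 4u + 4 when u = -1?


Using direct substitution:
  3 * (-1)^3 = -3
  -5 * (-1)^2 = -5
  -4 * (-1)^1 = 4
  constant: 4
Sum = -3 - 5 + 4 + 4 = 0


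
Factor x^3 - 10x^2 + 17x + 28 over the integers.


Try integer roots (divisors of 28). x=-1: p(-1)=0.
Divide out (x + 1): quotient is x^2 - 11x + 28.
Factor the quadratic: (x - 4)(x - 7)
Result: (x + 1)(x - 4)(x - 7)


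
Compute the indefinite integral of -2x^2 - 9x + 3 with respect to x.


Reverse power rule on each term:
  ∫ -2x^2 dx = -(2/3)x^3
  ∫ -9x dx = -(9/2)x^2
  ∫ 3 dx = 3x
F(x) = -(2/3)x^3 - (9/2)x^2 + 3x + C


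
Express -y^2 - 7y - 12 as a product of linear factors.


Roots satisfy r1 + r2 = -b/a = -7 and r1*r2 = c/a = 12.
So r1 = -4, r2 = -3.
-y^2 - 7y - 12 = -(y - r1)(y - r2) = -(y + 4)(y + 3)


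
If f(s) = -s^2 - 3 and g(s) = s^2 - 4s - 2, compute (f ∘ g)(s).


Substitute g(s) into f:
f(g(s)) = -1*(s^2 - 4s - 2)^2 + (-3)
(s^2 - 4s - 2)^2 = s^4 - 8s^3 + 12s^2 + 16s + 4
Expand and combine: -s^4 + 8s^3 - 12s^2 - 16s - 7


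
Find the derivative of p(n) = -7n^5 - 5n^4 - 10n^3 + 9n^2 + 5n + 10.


Apply the power rule term by term:
  d/dn(-7n^5) = -35n^4
  d/dn(-5n^4) = -20n^3
  d/dn(-10n^3) = -30n^2
  d/dn(9n^2) = 18n
  d/dn(5n) = 5
  d/dn(10) = 0
p'(n) = -35n^4 - 20n^3 - 30n^2 + 18n + 5


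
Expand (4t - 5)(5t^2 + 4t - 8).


Distribute each term of the first polynomial:
  (4t)(5t^2 + 4t - 8) = 20t^3 + 16t^2 - 32t
  (-5)(5t^2 + 4t - 8) = -25t^2 - 20t + 40
Sum: 20t^3 - 9t^2 - 52t + 40


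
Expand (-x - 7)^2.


Expand (-x - 7)^2 by repeated multiplication:
= x^2 + 14x + 49


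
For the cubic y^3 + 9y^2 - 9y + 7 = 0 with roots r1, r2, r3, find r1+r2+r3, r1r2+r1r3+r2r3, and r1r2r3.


Monic cubic y^3+by^2+cy+d=0: sum=-b, pairwise sum=c, product=-d.
b=9, c=-9, d=7
r1+r2+r3 = -9
r1r2+r1r3+r2r3 = -9
r1r2r3 = -7


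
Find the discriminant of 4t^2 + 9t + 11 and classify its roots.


D = b^2 - 4ac = (9)^2 - 4(4)(11) = 81 - 176 = -95
Since D < 0: two complex conjugate roots (no real roots)


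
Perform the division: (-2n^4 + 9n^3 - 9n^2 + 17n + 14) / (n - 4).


(-2n^4 + 9n^3 - 9n^2 + 17n + 14) / (n - 4)
Step 1: -2n^3 * (n - 4) = -2n^4 + 8n^3; subtract.
Step 2: n^2 * (n - 4) = n^3 - 4n^2; subtract.
Step 3: -5n * (n - 4) = -5n^2 + 20n; subtract.
Step 4: -3 * (n - 4) = -3n + 12; subtract.
Quotient: -2n^3 + n^2 - 5n - 3, Remainder: 2


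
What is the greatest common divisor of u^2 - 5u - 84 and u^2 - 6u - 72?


Factor each:
  u^2 - 5u - 84 = (u - 12)(u + 7)
  u^2 - 6u - 72 = (u - 12)(u + 6)
Common monic factor: u - 12


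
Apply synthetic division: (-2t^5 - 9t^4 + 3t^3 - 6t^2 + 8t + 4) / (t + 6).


Synthetic division with c = -6. Coefficients: -2, -9, 3, -6, 8, 4
Bring down -2.
  -2 * -6 = 12; 12 - 9 = 3
  3 * -6 = -18; -18 + 3 = -15
  -15 * -6 = 90; 90 - 6 = 84
  84 * -6 = -504; -504 + 8 = -496
  -496 * -6 = 2976; 2976 + 4 = 2980
Quotient: -2t^4 + 3t^3 - 15t^2 + 84t - 496, Remainder: 2980


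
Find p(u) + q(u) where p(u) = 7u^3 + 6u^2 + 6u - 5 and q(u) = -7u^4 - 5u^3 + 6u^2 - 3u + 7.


Align terms by degree and add:
  7u^3 + 6u^2 + 6u - 5
  -7u^4 - 5u^3 + 6u^2 - 3u + 7
= -7u^4 + 2u^3 + 12u^2 + 3u + 2


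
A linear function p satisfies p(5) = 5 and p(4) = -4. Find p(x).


p(x) = mx + b. Using p(5)=5, p(4)=-4:
m = (5 + 4)/(5 - 4) = 9/1 = 9
b = 5 - m*(5) = 5 - 45 = -40
p(x) = 9x - 40


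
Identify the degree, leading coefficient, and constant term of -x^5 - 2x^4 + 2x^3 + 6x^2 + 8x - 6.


Highest power of x is 5, with coefficient -1. Constant term is -6.
Degree = 5, leading coefficient = -1, constant term = -6


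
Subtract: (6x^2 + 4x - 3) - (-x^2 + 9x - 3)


Distribute the minus sign:
  (6x^2 + 4x - 3)
- (-x^2 + 9x - 3)
Negate second polynomial: x^2 - 9x + 3
Add: 7x^2 - 5x


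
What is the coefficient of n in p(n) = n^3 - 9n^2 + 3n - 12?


Read off the coefficient of n: 3


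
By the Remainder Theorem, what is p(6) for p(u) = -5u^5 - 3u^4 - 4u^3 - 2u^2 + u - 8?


By the Remainder Theorem, the remainder equals p(6):
  -5*(6)^5 = -38880
  -3*(6)^4 = -3888
  -4*(6)^3 = -864
  -2*(6)^2 = -72
  1*(6)^1 = 6
  constant: -8
Sum: -38880 - 3888 - 864 - 72 + 6 - 8 = -43706


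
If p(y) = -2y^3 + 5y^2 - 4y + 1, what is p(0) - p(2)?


p(0) = 1
p(2) = -3
p(0) - p(2) = 1 + 3 = 4


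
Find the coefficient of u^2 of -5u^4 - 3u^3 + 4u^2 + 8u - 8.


Read off the coefficient of u^2: 4


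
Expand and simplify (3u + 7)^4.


Expand (3u + 7)^4 by repeated multiplication:
  (3u + 7)^2 = 9u^2 + 42u + 49
  (3u + 7)^3 = 27u^3 + 189u^2 + 441u + 343
= 81u^4 + 756u^3 + 2646u^2 + 4116u + 2401


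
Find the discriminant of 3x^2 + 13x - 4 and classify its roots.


D = b^2 - 4ac = (13)^2 - 4(3)(-4) = 169 + 48 = 217
Since D > 0: two distinct irrational roots


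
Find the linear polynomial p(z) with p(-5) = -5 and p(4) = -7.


p(z) = mz + b. Using p(-5)=-5, p(4)=-7:
m = (-5 + 7)/(-5 - 4) = 2/-9 = -2/9
b = -5 - m*(-5) = -5 - 10/9 = -55/9
p(z) = -(2/9)z - (55/9)


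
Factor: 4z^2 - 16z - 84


Roots satisfy r1 + r2 = -b/a = 4 and r1*r2 = c/a = -21.
So r1 = 7, r2 = -3.
4z^2 - 16z - 84 = 4(z - r1)(z - r2) = 4(z - 7)(z + 3)


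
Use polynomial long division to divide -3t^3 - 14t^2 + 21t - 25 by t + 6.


(-3t^3 - 14t^2 + 21t - 25) / (t + 6)
Step 1: -3t^2 * (t + 6) = -3t^3 - 18t^2; subtract.
Step 2: 4t * (t + 6) = 4t^2 + 24t; subtract.
Step 3: -3 * (t + 6) = -3t - 18; subtract.
Quotient: -3t^2 + 4t - 3, Remainder: -7


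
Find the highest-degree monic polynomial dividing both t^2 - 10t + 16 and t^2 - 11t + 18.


Factor each:
  t^2 - 10t + 16 = (t - 2)(t - 8)
  t^2 - 11t + 18 = (t - 2)(t - 9)
Common monic factor: t - 2


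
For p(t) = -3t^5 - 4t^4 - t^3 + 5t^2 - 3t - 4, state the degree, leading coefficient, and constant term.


Highest power of t is 5, with coefficient -3. Constant term is -4.
Degree = 5, leading coefficient = -3, constant term = -4


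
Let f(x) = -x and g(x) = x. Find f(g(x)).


Substitute g(x) into f:
f(g(x)) = -1*(x)
Expand and combine: -x


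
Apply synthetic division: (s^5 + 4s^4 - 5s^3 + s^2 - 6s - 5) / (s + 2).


Synthetic division with c = -2. Coefficients: 1, 4, -5, 1, -6, -5
Bring down 1.
  1 * -2 = -2; -2 + 4 = 2
  2 * -2 = -4; -4 - 5 = -9
  -9 * -2 = 18; 18 + 1 = 19
  19 * -2 = -38; -38 - 6 = -44
  -44 * -2 = 88; 88 - 5 = 83
Quotient: s^4 + 2s^3 - 9s^2 + 19s - 44, Remainder: 83


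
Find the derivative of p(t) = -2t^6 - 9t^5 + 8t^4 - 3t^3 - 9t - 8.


Apply the power rule term by term:
  d/dt(-2t^6) = -12t^5
  d/dt(-9t^5) = -45t^4
  d/dt(8t^4) = 32t^3
  d/dt(-3t^3) = -9t^2
  d/dt(-9t) = -9
  d/dt(-8) = 0
p'(t) = -12t^5 - 45t^4 + 32t^3 - 9t^2 - 9


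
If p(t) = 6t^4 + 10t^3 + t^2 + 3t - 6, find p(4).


Using direct substitution:
  6 * (4)^4 = 1536
  10 * (4)^3 = 640
  1 * (4)^2 = 16
  3 * (4)^1 = 12
  constant: -6
Sum = 1536 + 640 + 16 + 12 - 6 = 2198


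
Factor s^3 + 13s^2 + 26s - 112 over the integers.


Try integer roots (divisors of -112). s=-7: p(-7)=0.
Divide out (s + 7): quotient is s^2 + 6s - 16.
Factor the quadratic: (s - 2)(s + 8)
Result: (s + 7)(s - 2)(s + 8)


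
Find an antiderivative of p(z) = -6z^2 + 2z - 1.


Reverse power rule on each term:
  ∫ -6z^2 dz = -2z^3
  ∫ 2z dz = z^2
  ∫ -1 dz = -z
F(z) = -2z^3 + z^2 - z + C


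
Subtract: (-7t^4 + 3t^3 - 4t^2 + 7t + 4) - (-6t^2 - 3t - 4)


Distribute the minus sign:
  (-7t^4 + 3t^3 - 4t^2 + 7t + 4)
- (-6t^2 - 3t - 4)
Negate second polynomial: 6t^2 + 3t + 4
Add: -7t^4 + 3t^3 + 2t^2 + 10t + 8


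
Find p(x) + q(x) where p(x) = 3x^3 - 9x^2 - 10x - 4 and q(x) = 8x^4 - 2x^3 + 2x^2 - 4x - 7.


Align terms by degree and add:
  3x^3 - 9x^2 - 10x - 4
+ 8x^4 - 2x^3 + 2x^2 - 4x - 7
= 8x^4 + x^3 - 7x^2 - 14x - 11


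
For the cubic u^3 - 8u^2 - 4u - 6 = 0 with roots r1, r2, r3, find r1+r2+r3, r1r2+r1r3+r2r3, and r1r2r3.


Monic cubic u^3+bu^2+cu+d=0: sum=-b, pairwise sum=c, product=-d.
b=-8, c=-4, d=-6
r1+r2+r3 = 8
r1r2+r1r3+r2r3 = -4
r1r2r3 = 6


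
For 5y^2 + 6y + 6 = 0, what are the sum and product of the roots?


For ay^2+by+c=0: sum = -b/a, product = c/a.
a=5, b=6, c=6
Sum = -(6)/5 = -6/5
Product = (6)/5 = 6/5


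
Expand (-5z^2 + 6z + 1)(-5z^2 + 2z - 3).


Distribute each term of the first polynomial:
  (-5z^2)(-5z^2 + 2z - 3) = 25z^4 - 10z^3 + 15z^2
  (6z)(-5z^2 + 2z - 3) = -30z^3 + 12z^2 - 18z
  (1)(-5z^2 + 2z - 3) = -5z^2 + 2z - 3
Sum: 25z^4 - 40z^3 + 22z^2 - 16z - 3


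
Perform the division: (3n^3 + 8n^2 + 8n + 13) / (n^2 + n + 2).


(3n^3 + 8n^2 + 8n + 13) / (n^2 + n + 2)
Step 1: 3n * (n^2 + n + 2) = 3n^3 + 3n^2 + 6n; subtract.
Step 2: 5 * (n^2 + n + 2) = 5n^2 + 5n + 10; subtract.
Quotient: 3n + 5, Remainder: -3n + 3


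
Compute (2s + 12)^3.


Expand (2s + 12)^3 by repeated multiplication:
  (2s + 12)^2 = 4s^2 + 48s + 144
= 8s^3 + 144s^2 + 864s + 1728


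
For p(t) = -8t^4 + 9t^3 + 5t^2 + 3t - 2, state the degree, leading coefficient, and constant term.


Highest power of t is 4, with coefficient -8. Constant term is -2.
Degree = 4, leading coefficient = -8, constant term = -2


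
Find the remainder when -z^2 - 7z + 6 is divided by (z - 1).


By the Remainder Theorem, the remainder equals p(1):
  -1*(1)^2 = -1
  -7*(1)^1 = -7
  constant: 6
Sum: -1 - 7 + 6 = -2


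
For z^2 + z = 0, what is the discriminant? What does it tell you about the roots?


D = b^2 - 4ac = (1)^2 - 4(1)(0) = 1 = 1
Since D > 0: two distinct rational roots


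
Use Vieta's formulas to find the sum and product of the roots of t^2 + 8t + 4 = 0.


For at^2+bt+c=0: sum = -b/a, product = c/a.
a=1, b=8, c=4
Sum = -(8)/1 = -8
Product = (4)/1 = 4


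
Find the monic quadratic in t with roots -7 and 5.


p(t) = (t + 7)(t - 5)
Expand: t^2 + 2t - 35


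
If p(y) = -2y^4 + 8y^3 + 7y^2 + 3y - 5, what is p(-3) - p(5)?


p(-3) = -329
p(5) = -65
p(-3) - p(5) = -329 + 65 = -264


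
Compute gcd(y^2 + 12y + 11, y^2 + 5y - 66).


Factor each:
  y^2 + 12y + 11 = (y + 11)(y + 1)
  y^2 + 5y - 66 = (y + 11)(y - 6)
Common monic factor: y + 11


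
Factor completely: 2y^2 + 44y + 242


Roots satisfy r1 + r2 = -b/a = -22 and r1*r2 = c/a = 121.
So r1 = -11, r2 = -11.
2y^2 + 44y + 242 = 2(y - r1)(y - r2) = 2(y + 11)(y + 11)


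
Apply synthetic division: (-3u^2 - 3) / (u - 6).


Synthetic division with c = 6. Coefficients: -3, 0, -3
Bring down -3.
  -3 * 6 = -18; -18 + 0 = -18
  -18 * 6 = -108; -108 - 3 = -111
Quotient: -3u - 18, Remainder: -111


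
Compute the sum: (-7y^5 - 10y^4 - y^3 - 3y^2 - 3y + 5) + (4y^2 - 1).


Align terms by degree and add:
  -7y^5 - 10y^4 - y^3 - 3y^2 - 3y + 5
+ 4y^2 - 1
= -7y^5 - 10y^4 - y^3 + y^2 - 3y + 4


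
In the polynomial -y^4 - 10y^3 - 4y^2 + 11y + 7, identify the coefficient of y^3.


Read off the coefficient of y^3: -10


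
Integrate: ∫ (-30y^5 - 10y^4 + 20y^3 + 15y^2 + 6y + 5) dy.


Reverse power rule on each term:
  ∫ -30y^5 dy = -5y^6
  ∫ -10y^4 dy = -2y^5
  ∫ 20y^3 dy = 5y^4
  ∫ 15y^2 dy = 5y^3
  ∫ 6y dy = 3y^2
  ∫ 5 dy = 5y
F(y) = -5y^6 - 2y^5 + 5y^4 + 5y^3 + 3y^2 + 5y + C


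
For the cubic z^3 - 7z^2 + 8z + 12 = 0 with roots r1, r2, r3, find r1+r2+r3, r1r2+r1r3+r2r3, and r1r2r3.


Monic cubic z^3+bz^2+cz+d=0: sum=-b, pairwise sum=c, product=-d.
b=-7, c=8, d=12
r1+r2+r3 = 7
r1r2+r1r3+r2r3 = 8
r1r2r3 = -12


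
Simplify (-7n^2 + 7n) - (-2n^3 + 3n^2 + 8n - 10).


Distribute the minus sign:
  (-7n^2 + 7n)
- (-2n^3 + 3n^2 + 8n - 10)
Negate second polynomial: 2n^3 - 3n^2 - 8n + 10
Add: 2n^3 - 10n^2 - n + 10


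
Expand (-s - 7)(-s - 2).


Distribute each term of the first polynomial:
  (-s)(-s - 2) = s^2 + 2s
  (-7)(-s - 2) = 7s + 14
Sum: s^2 + 9s + 14


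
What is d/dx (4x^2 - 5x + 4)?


Apply the power rule term by term:
  d/dx(4x^2) = 8x
  d/dx(-5x) = -5
  d/dx(4) = 0
p'(x) = 8x - 5


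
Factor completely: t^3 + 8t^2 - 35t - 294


Try integer roots (divisors of -294). t=6: p(6)=0.
Divide out (t - 6): quotient is t^2 + 14t + 49.
Factor the quadratic: (t + 7)(t + 7)
Result: (t - 6)(t + 7)(t + 7)


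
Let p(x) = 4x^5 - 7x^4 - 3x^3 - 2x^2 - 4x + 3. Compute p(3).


Using direct substitution:
  4 * (3)^5 = 972
  -7 * (3)^4 = -567
  -3 * (3)^3 = -81
  -2 * (3)^2 = -18
  -4 * (3)^1 = -12
  constant: 3
Sum = 972 - 567 - 81 - 18 - 12 + 3 = 297


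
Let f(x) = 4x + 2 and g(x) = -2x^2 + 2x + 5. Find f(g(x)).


Substitute g(x) into f:
f(g(x)) = 4*(-2x^2 + 2x + 5) + 2
Expand and combine: -8x^2 + 8x + 22


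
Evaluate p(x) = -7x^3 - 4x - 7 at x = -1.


Using direct substitution:
  -7 * (-1)^3 = 7
  0 * (-1)^2 = 0
  -4 * (-1)^1 = 4
  constant: -7
Sum = 7 + 0 + 4 - 7 = 4


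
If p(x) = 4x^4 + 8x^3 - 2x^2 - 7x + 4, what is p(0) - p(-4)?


p(0) = 4
p(-4) = 512
p(0) - p(-4) = 4 - 512 = -508


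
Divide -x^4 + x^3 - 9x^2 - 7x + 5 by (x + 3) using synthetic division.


Synthetic division with c = -3. Coefficients: -1, 1, -9, -7, 5
Bring down -1.
  -1 * -3 = 3; 3 + 1 = 4
  4 * -3 = -12; -12 - 9 = -21
  -21 * -3 = 63; 63 - 7 = 56
  56 * -3 = -168; -168 + 5 = -163
Quotient: -x^3 + 4x^2 - 21x + 56, Remainder: -163


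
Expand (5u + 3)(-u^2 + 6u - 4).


Distribute each term of the first polynomial:
  (5u)(-u^2 + 6u - 4) = -5u^3 + 30u^2 - 20u
  (3)(-u^2 + 6u - 4) = -3u^2 + 18u - 12
Sum: -5u^3 + 27u^2 - 2u - 12


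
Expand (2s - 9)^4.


Expand (2s - 9)^4 by repeated multiplication:
  (2s - 9)^2 = 4s^2 - 36s + 81
  (2s - 9)^3 = 8s^3 - 108s^2 + 486s - 729
= 16s^4 - 288s^3 + 1944s^2 - 5832s + 6561


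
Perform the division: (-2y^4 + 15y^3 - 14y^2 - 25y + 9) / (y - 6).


(-2y^4 + 15y^3 - 14y^2 - 25y + 9) / (y - 6)
Step 1: -2y^3 * (y - 6) = -2y^4 + 12y^3; subtract.
Step 2: 3y^2 * (y - 6) = 3y^3 - 18y^2; subtract.
Step 3: 4y * (y - 6) = 4y^2 - 24y; subtract.
Step 4: -1 * (y - 6) = -y + 6; subtract.
Quotient: -2y^3 + 3y^2 + 4y - 1, Remainder: 3


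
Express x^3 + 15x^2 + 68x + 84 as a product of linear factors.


Try integer roots (divisors of 84). x=-7: p(-7)=0.
Divide out (x + 7): quotient is x^2 + 8x + 12.
Factor the quadratic: (x + 6)(x + 2)
Result: (x + 7)(x + 6)(x + 2)


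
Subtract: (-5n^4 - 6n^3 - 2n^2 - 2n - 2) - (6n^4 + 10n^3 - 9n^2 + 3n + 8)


Distribute the minus sign:
  (-5n^4 - 6n^3 - 2n^2 - 2n - 2)
- (6n^4 + 10n^3 - 9n^2 + 3n + 8)
Negate second polynomial: -6n^4 - 10n^3 + 9n^2 - 3n - 8
Add: -11n^4 - 16n^3 + 7n^2 - 5n - 10


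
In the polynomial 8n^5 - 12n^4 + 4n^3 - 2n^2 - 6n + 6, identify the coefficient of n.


Read off the coefficient of n: -6


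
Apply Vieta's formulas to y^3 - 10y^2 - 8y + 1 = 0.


Monic cubic y^3+by^2+cy+d=0: sum=-b, pairwise sum=c, product=-d.
b=-10, c=-8, d=1
r1+r2+r3 = 10
r1r2+r1r3+r2r3 = -8
r1r2r3 = -1


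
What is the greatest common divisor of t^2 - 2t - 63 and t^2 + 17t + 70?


Factor each:
  t^2 - 2t - 63 = (t + 7)(t - 9)
  t^2 + 17t + 70 = (t + 7)(t + 10)
Common monic factor: t + 7


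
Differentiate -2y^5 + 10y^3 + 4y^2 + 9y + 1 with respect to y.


Apply the power rule term by term:
  d/dy(-2y^5) = -10y^4
  d/dy(10y^3) = 30y^2
  d/dy(4y^2) = 8y
  d/dy(9y) = 9
  d/dy(1) = 0
p'(y) = -10y^4 + 30y^2 + 8y + 9


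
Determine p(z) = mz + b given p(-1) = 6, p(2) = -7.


p(z) = mz + b. Using p(-1)=6, p(2)=-7:
m = (6 + 7)/(-1 - 2) = 13/-3 = -13/3
b = 6 - m*(-1) = 6 - 13/3 = 5/3
p(z) = -(13/3)z + (5/3)


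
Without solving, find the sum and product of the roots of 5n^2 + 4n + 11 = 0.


For an^2+bn+c=0: sum = -b/a, product = c/a.
a=5, b=4, c=11
Sum = -(4)/5 = -4/5
Product = (11)/5 = 11/5


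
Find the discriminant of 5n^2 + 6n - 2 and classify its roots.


D = b^2 - 4ac = (6)^2 - 4(5)(-2) = 36 + 40 = 76
Since D > 0: two distinct irrational roots


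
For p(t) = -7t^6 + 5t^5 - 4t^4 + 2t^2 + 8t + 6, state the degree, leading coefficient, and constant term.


Highest power of t is 6, with coefficient -7. Constant term is 6.
Degree = 6, leading coefficient = -7, constant term = 6


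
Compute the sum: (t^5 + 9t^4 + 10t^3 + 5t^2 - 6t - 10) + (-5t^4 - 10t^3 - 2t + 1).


Align terms by degree and add:
  t^5 + 9t^4 + 10t^3 + 5t^2 - 6t - 10
  -5t^4 - 10t^3 - 2t + 1
= t^5 + 4t^4 + 5t^2 - 8t - 9


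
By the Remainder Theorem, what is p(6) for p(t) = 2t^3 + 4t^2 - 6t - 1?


By the Remainder Theorem, the remainder equals p(6):
  2*(6)^3 = 432
  4*(6)^2 = 144
  -6*(6)^1 = -36
  constant: -1
Sum: 432 + 144 - 36 - 1 = 539


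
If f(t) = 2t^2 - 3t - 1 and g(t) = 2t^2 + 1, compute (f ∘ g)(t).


Substitute g(t) into f:
f(g(t)) = 2*(2t^2 + 1)^2 + (-3)*(2t^2 + 1) + (-1)
(2t^2 + 1)^2 = 4t^4 + 4t^2 + 1
Expand and combine: 8t^4 + 2t^2 - 2


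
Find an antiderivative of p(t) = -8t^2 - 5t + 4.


Reverse power rule on each term:
  ∫ -8t^2 dt = -(8/3)t^3
  ∫ -5t dt = -(5/2)t^2
  ∫ 4 dt = 4t
F(t) = -(8/3)t^3 - (5/2)t^2 + 4t + C


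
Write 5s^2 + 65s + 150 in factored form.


Roots satisfy r1 + r2 = -b/a = -13 and r1*r2 = c/a = 30.
So r1 = -10, r2 = -3.
5s^2 + 65s + 150 = 5(s - r1)(s - r2) = 5(s + 10)(s + 3)


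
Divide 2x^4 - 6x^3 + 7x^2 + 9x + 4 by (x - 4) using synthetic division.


Synthetic division with c = 4. Coefficients: 2, -6, 7, 9, 4
Bring down 2.
  2 * 4 = 8; 8 - 6 = 2
  2 * 4 = 8; 8 + 7 = 15
  15 * 4 = 60; 60 + 9 = 69
  69 * 4 = 276; 276 + 4 = 280
Quotient: 2x^3 + 2x^2 + 15x + 69, Remainder: 280


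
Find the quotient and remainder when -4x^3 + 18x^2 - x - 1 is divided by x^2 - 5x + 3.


(-4x^3 + 18x^2 - x - 1) / (x^2 - 5x + 3)
Step 1: -4x * (x^2 - 5x + 3) = -4x^3 + 20x^2 - 12x; subtract.
Step 2: -2 * (x^2 - 5x + 3) = -2x^2 + 10x - 6; subtract.
Quotient: -4x - 2, Remainder: x + 5


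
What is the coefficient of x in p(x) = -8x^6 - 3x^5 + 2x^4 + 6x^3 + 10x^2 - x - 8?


Read off the coefficient of x: -1


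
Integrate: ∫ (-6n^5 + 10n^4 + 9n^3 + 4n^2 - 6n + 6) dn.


Reverse power rule on each term:
  ∫ -6n^5 dn = -n^6
  ∫ 10n^4 dn = 2n^5
  ∫ 9n^3 dn = (9/4)n^4
  ∫ 4n^2 dn = (4/3)n^3
  ∫ -6n dn = -3n^2
  ∫ 6 dn = 6n
F(n) = -n^6 + 2n^5 + (9/4)n^4 + (4/3)n^3 - 3n^2 + 6n + C


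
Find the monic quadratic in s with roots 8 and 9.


p(s) = (s - 8)(s - 9)
Expand: s^2 - 17s + 72


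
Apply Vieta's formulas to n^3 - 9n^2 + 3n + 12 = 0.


Monic cubic n^3+bn^2+cn+d=0: sum=-b, pairwise sum=c, product=-d.
b=-9, c=3, d=12
r1+r2+r3 = 9
r1r2+r1r3+r2r3 = 3
r1r2r3 = -12


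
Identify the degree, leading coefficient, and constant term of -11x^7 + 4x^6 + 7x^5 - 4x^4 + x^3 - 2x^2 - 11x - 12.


Highest power of x is 7, with coefficient -11. Constant term is -12.
Degree = 7, leading coefficient = -11, constant term = -12


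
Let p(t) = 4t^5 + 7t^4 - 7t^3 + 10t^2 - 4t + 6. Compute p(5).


Using direct substitution:
  4 * (5)^5 = 12500
  7 * (5)^4 = 4375
  -7 * (5)^3 = -875
  10 * (5)^2 = 250
  -4 * (5)^1 = -20
  constant: 6
Sum = 12500 + 4375 - 875 + 250 - 20 + 6 = 16236


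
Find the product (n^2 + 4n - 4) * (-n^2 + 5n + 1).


Distribute each term of the first polynomial:
  (n^2)(-n^2 + 5n + 1) = -n^4 + 5n^3 + n^2
  (4n)(-n^2 + 5n + 1) = -4n^3 + 20n^2 + 4n
  (-4)(-n^2 + 5n + 1) = 4n^2 - 20n - 4
Sum: -n^4 + n^3 + 25n^2 - 16n - 4


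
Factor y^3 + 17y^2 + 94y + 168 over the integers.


Try integer roots (divisors of 168). y=-4: p(-4)=0.
Divide out (y + 4): quotient is y^2 + 13y + 42.
Factor the quadratic: (y + 7)(y + 6)
Result: (y + 4)(y + 7)(y + 6)


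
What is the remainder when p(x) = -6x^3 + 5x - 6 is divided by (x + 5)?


By the Remainder Theorem, the remainder equals p(-5):
  -6*(-5)^3 = 750
  0*(-5)^2 = 0
  5*(-5)^1 = -25
  constant: -6
Sum: 750 + 0 - 25 - 6 = 719


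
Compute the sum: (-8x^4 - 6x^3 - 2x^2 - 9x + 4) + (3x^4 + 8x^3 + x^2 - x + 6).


Align terms by degree and add:
  -8x^4 - 6x^3 - 2x^2 - 9x + 4
+ 3x^4 + 8x^3 + x^2 - x + 6
= -5x^4 + 2x^3 - x^2 - 10x + 10


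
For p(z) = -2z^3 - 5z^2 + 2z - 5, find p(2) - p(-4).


p(2) = -37
p(-4) = 35
p(2) - p(-4) = -37 - 35 = -72


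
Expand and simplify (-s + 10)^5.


Expand (-s + 10)^5 by repeated multiplication:
  (-s + 10)^2 = s^2 - 20s + 100
  (-s + 10)^3 = -s^3 + 30s^2 - 300s + 1000
  (-s + 10)^4 = s^4 - 40s^3 + 600s^2 - 4000s + 10000
= -s^5 + 50s^4 - 1000s^3 + 10000s^2 - 50000s + 100000


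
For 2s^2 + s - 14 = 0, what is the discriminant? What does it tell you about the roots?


D = b^2 - 4ac = (1)^2 - 4(2)(-14) = 1 + 112 = 113
Since D > 0: two distinct irrational roots


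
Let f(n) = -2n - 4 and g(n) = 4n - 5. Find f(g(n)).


Substitute g(n) into f:
f(g(n)) = -2*(4n - 5) + (-4)
Expand and combine: -8n + 6


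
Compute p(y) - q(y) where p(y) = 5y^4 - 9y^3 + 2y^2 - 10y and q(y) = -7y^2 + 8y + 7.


Distribute the minus sign:
  (5y^4 - 9y^3 + 2y^2 - 10y)
- (-7y^2 + 8y + 7)
Negate second polynomial: 7y^2 - 8y - 7
Add: 5y^4 - 9y^3 + 9y^2 - 18y - 7


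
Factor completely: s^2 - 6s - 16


Roots satisfy r1 + r2 = -b/a = 6 and r1*r2 = c/a = -16.
So r1 = 8, r2 = -2.
s^2 - 6s - 16 = (s - r1)(s - r2) = (s - 8)(s + 2)


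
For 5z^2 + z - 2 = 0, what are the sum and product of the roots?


For az^2+bz+c=0: sum = -b/a, product = c/a.
a=5, b=1, c=-2
Sum = -(1)/5 = -1/5
Product = (-2)/5 = -2/5


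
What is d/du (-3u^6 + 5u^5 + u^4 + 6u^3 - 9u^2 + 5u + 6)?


Apply the power rule term by term:
  d/du(-3u^6) = -18u^5
  d/du(5u^5) = 25u^4
  d/du(u^4) = 4u^3
  d/du(6u^3) = 18u^2
  d/du(-9u^2) = -18u
  d/du(5u) = 5
  d/du(6) = 0
p'(u) = -18u^5 + 25u^4 + 4u^3 + 18u^2 - 18u + 5


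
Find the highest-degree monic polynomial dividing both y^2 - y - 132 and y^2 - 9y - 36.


Factor each:
  y^2 - y - 132 = (y - 12)(y + 11)
  y^2 - 9y - 36 = (y - 12)(y + 3)
Common monic factor: y - 12


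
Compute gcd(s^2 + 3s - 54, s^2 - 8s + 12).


Factor each:
  s^2 + 3s - 54 = (s - 6)(s + 9)
  s^2 - 8s + 12 = (s - 6)(s - 2)
Common monic factor: s - 6


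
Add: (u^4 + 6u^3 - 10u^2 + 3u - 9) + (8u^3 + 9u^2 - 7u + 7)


Align terms by degree and add:
  u^4 + 6u^3 - 10u^2 + 3u - 9
+ 8u^3 + 9u^2 - 7u + 7
= u^4 + 14u^3 - u^2 - 4u - 2


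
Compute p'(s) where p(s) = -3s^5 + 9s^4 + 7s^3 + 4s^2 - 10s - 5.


Apply the power rule term by term:
  d/ds(-3s^5) = -15s^4
  d/ds(9s^4) = 36s^3
  d/ds(7s^3) = 21s^2
  d/ds(4s^2) = 8s
  d/ds(-10s) = -10
  d/ds(-5) = 0
p'(s) = -15s^4 + 36s^3 + 21s^2 + 8s - 10


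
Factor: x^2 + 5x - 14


Roots satisfy r1 + r2 = -b/a = -5 and r1*r2 = c/a = -14.
So r1 = 2, r2 = -7.
x^2 + 5x - 14 = (x - r1)(x - r2) = (x - 2)(x + 7)


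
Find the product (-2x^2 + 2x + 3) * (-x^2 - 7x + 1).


Distribute each term of the first polynomial:
  (-2x^2)(-x^2 - 7x + 1) = 2x^4 + 14x^3 - 2x^2
  (2x)(-x^2 - 7x + 1) = -2x^3 - 14x^2 + 2x
  (3)(-x^2 - 7x + 1) = -3x^2 - 21x + 3
Sum: 2x^4 + 12x^3 - 19x^2 - 19x + 3


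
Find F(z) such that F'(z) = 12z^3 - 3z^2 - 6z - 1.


Reverse power rule on each term:
  ∫ 12z^3 dz = 3z^4
  ∫ -3z^2 dz = -z^3
  ∫ -6z dz = -3z^2
  ∫ -1 dz = -z
F(z) = 3z^4 - z^3 - 3z^2 - z + C


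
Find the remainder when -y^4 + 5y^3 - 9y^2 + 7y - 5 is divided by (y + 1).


By the Remainder Theorem, the remainder equals p(-1):
  -1*(-1)^4 = -1
  5*(-1)^3 = -5
  -9*(-1)^2 = -9
  7*(-1)^1 = -7
  constant: -5
Sum: -1 - 5 - 9 - 7 - 5 = -27


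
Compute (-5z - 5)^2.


Expand (-5z - 5)^2 by repeated multiplication:
= 25z^2 + 50z + 25


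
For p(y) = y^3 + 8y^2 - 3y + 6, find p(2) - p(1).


p(2) = 40
p(1) = 12
p(2) - p(1) = 40 - 12 = 28


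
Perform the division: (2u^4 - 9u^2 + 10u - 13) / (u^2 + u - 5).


(2u^4 - 9u^2 + 10u - 13) / (u^2 + u - 5)
Step 1: 2u^2 * (u^2 + u - 5) = 2u^4 + 2u^3 - 10u^2; subtract.
Step 2: -2u * (u^2 + u - 5) = -2u^3 - 2u^2 + 10u; subtract.
Step 3: 3 * (u^2 + u - 5) = 3u^2 + 3u - 15; subtract.
Quotient: 2u^2 - 2u + 3, Remainder: -3u + 2


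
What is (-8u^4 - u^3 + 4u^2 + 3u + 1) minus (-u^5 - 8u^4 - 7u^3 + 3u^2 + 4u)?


Distribute the minus sign:
  (-8u^4 - u^3 + 4u^2 + 3u + 1)
- (-u^5 - 8u^4 - 7u^3 + 3u^2 + 4u)
Negate second polynomial: u^5 + 8u^4 + 7u^3 - 3u^2 - 4u
Add: u^5 + 6u^3 + u^2 - u + 1


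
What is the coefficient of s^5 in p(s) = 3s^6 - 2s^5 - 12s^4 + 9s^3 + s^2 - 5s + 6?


Read off the coefficient of s^5: -2


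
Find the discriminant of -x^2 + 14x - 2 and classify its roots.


D = b^2 - 4ac = (14)^2 - 4(-1)(-2) = 196 - 8 = 188
Since D > 0: two distinct irrational roots


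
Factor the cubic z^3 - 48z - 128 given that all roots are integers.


Try integer roots (divisors of -128). z=-4: p(-4)=0.
Divide out (z + 4): quotient is z^2 - 4z - 32.
Factor the quadratic: (z - 8)(z + 4)
Result: (z + 4)(z - 8)(z + 4)


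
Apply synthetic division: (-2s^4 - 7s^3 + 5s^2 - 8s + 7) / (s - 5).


Synthetic division with c = 5. Coefficients: -2, -7, 5, -8, 7
Bring down -2.
  -2 * 5 = -10; -10 - 7 = -17
  -17 * 5 = -85; -85 + 5 = -80
  -80 * 5 = -400; -400 - 8 = -408
  -408 * 5 = -2040; -2040 + 7 = -2033
Quotient: -2s^3 - 17s^2 - 80s - 408, Remainder: -2033


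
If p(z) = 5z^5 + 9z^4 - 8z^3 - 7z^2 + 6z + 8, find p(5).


Using direct substitution:
  5 * (5)^5 = 15625
  9 * (5)^4 = 5625
  -8 * (5)^3 = -1000
  -7 * (5)^2 = -175
  6 * (5)^1 = 30
  constant: 8
Sum = 15625 + 5625 - 1000 - 175 + 30 + 8 = 20113


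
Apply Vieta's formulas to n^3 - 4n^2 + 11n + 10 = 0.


Monic cubic n^3+bn^2+cn+d=0: sum=-b, pairwise sum=c, product=-d.
b=-4, c=11, d=10
r1+r2+r3 = 4
r1r2+r1r3+r2r3 = 11
r1r2r3 = -10


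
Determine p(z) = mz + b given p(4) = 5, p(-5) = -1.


p(z) = mz + b. Using p(4)=5, p(-5)=-1:
m = (5 + 1)/(4 + 5) = 6/9 = 2/3
b = 5 - m*(4) = 5 - 8/3 = 7/3
p(z) = (2/3)z + (7/3)


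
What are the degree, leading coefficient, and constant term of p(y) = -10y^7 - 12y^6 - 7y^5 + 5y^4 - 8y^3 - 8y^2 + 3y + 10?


Highest power of y is 7, with coefficient -10. Constant term is 10.
Degree = 7, leading coefficient = -10, constant term = 10


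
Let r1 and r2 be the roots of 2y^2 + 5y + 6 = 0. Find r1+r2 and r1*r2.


For ay^2+by+c=0: sum = -b/a, product = c/a.
a=2, b=5, c=6
Sum = -(5)/2 = -5/2
Product = (6)/2 = 3


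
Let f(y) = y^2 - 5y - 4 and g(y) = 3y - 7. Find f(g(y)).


Substitute g(y) into f:
f(g(y)) = 1*(3y - 7)^2 + (-5)*(3y - 7) + (-4)
(3y - 7)^2 = 9y^2 - 42y + 49
Expand and combine: 9y^2 - 57y + 80


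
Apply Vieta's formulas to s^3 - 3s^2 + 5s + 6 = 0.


Monic cubic s^3+bs^2+cs+d=0: sum=-b, pairwise sum=c, product=-d.
b=-3, c=5, d=6
r1+r2+r3 = 3
r1r2+r1r3+r2r3 = 5
r1r2r3 = -6


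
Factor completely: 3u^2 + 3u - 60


Roots satisfy r1 + r2 = -b/a = -1 and r1*r2 = c/a = -20.
So r1 = 4, r2 = -5.
3u^2 + 3u - 60 = 3(u - r1)(u - r2) = 3(u - 4)(u + 5)


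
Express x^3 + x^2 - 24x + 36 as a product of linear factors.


Try integer roots (divisors of 36). x=-6: p(-6)=0.
Divide out (x + 6): quotient is x^2 - 5x + 6.
Factor the quadratic: (x - 3)(x - 2)
Result: (x + 6)(x - 3)(x - 2)


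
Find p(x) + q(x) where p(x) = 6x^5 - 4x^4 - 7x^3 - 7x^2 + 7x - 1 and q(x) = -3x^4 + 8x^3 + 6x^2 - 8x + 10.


Align terms by degree and add:
  6x^5 - 4x^4 - 7x^3 - 7x^2 + 7x - 1
  -3x^4 + 8x^3 + 6x^2 - 8x + 10
= 6x^5 - 7x^4 + x^3 - x^2 - x + 9


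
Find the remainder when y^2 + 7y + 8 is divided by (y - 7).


By the Remainder Theorem, the remainder equals p(7):
  1*(7)^2 = 49
  7*(7)^1 = 49
  constant: 8
Sum: 49 + 49 + 8 = 106


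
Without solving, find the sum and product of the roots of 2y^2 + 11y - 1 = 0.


For ay^2+by+c=0: sum = -b/a, product = c/a.
a=2, b=11, c=-1
Sum = -(11)/2 = -11/2
Product = (-1)/2 = -1/2


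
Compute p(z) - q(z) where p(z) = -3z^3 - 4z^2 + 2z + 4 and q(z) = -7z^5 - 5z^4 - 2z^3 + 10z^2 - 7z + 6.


Distribute the minus sign:
  (-3z^3 - 4z^2 + 2z + 4)
- (-7z^5 - 5z^4 - 2z^3 + 10z^2 - 7z + 6)
Negate second polynomial: 7z^5 + 5z^4 + 2z^3 - 10z^2 + 7z - 6
Add: 7z^5 + 5z^4 - z^3 - 14z^2 + 9z - 2


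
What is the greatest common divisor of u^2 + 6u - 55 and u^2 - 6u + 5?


Factor each:
  u^2 + 6u - 55 = (u - 5)(u + 11)
  u^2 - 6u + 5 = (u - 5)(u - 1)
Common monic factor: u - 5


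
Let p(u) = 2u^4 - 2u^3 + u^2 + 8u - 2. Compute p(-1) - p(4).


p(-1) = -5
p(4) = 430
p(-1) - p(4) = -5 - 430 = -435


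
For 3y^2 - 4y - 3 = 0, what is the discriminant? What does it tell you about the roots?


D = b^2 - 4ac = (-4)^2 - 4(3)(-3) = 16 + 36 = 52
Since D > 0: two distinct irrational roots


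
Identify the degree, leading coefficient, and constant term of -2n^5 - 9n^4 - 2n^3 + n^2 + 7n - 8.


Highest power of n is 5, with coefficient -2. Constant term is -8.
Degree = 5, leading coefficient = -2, constant term = -8


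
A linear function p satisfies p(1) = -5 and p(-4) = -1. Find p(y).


p(y) = my + b. Using p(1)=-5, p(-4)=-1:
m = (-5 + 1)/(1 + 4) = -4/5 = -4/5
b = -5 - m*(1) = -5 + 4/5 = -21/5
p(y) = -(4/5)y - (21/5)


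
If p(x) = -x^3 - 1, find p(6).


Using direct substitution:
  -1 * (6)^3 = -216
  0 * (6)^2 = 0
  0 * (6)^1 = 0
  constant: -1
Sum = -216 + 0 + 0 - 1 = -217


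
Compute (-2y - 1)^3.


Expand (-2y - 1)^3 by repeated multiplication:
  (-2y - 1)^2 = 4y^2 + 4y + 1
= -8y^3 - 12y^2 - 6y - 1


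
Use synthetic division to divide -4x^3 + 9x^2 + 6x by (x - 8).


Synthetic division with c = 8. Coefficients: -4, 9, 6, 0
Bring down -4.
  -4 * 8 = -32; -32 + 9 = -23
  -23 * 8 = -184; -184 + 6 = -178
  -178 * 8 = -1424; -1424 + 0 = -1424
Quotient: -4x^2 - 23x - 178, Remainder: -1424


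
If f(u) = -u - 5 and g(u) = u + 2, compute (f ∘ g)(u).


Substitute g(u) into f:
f(g(u)) = -1*(u + 2) + (-5)
Expand and combine: -u - 7


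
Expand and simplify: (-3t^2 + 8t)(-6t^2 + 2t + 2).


Distribute each term of the first polynomial:
  (-3t^2)(-6t^2 + 2t + 2) = 18t^4 - 6t^3 - 6t^2
  (8t)(-6t^2 + 2t + 2) = -48t^3 + 16t^2 + 16t
Sum: 18t^4 - 54t^3 + 10t^2 + 16t


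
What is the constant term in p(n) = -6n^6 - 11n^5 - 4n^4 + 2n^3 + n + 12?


Read off the constant term: 12


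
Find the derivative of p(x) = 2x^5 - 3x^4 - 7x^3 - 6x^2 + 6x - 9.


Apply the power rule term by term:
  d/dx(2x^5) = 10x^4
  d/dx(-3x^4) = -12x^3
  d/dx(-7x^3) = -21x^2
  d/dx(-6x^2) = -12x
  d/dx(6x) = 6
  d/dx(-9) = 0
p'(x) = 10x^4 - 12x^3 - 21x^2 - 12x + 6


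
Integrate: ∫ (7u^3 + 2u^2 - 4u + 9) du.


Reverse power rule on each term:
  ∫ 7u^3 du = (7/4)u^4
  ∫ 2u^2 du = (2/3)u^3
  ∫ -4u du = -2u^2
  ∫ 9 du = 9u
F(u) = (7/4)u^4 + (2/3)u^3 - 2u^2 + 9u + C


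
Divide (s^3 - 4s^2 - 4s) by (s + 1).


(s^3 - 4s^2 - 4s) / (s + 1)
Step 1: s^2 * (s + 1) = s^3 + s^2; subtract.
Step 2: -5s * (s + 1) = -5s^2 - 5s; subtract.
Step 3: 1 * (s + 1) = s + 1; subtract.
Quotient: s^2 - 5s + 1, Remainder: -1


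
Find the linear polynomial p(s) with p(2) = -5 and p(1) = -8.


p(s) = ms + b. Using p(2)=-5, p(1)=-8:
m = (-5 + 8)/(2 - 1) = 3/1 = 3
b = -5 - m*(2) = -5 - 6 = -11
p(s) = 3s - 11


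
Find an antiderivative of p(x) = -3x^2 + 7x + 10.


Reverse power rule on each term:
  ∫ -3x^2 dx = -x^3
  ∫ 7x dx = (7/2)x^2
  ∫ 10 dx = 10x
F(x) = -x^3 + (7/2)x^2 + 10x + C


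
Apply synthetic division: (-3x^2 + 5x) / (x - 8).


Synthetic division with c = 8. Coefficients: -3, 5, 0
Bring down -3.
  -3 * 8 = -24; -24 + 5 = -19
  -19 * 8 = -152; -152 + 0 = -152
Quotient: -3x - 19, Remainder: -152


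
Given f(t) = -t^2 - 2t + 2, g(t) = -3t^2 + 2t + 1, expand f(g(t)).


Substitute g(t) into f:
f(g(t)) = -1*(-3t^2 + 2t + 1)^2 + (-2)*(-3t^2 + 2t + 1) + 2
(-3t^2 + 2t + 1)^2 = 9t^4 - 12t^3 - 2t^2 + 4t + 1
Expand and combine: -9t^4 + 12t^3 + 8t^2 - 8t - 1


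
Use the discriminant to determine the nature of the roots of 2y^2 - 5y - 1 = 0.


D = b^2 - 4ac = (-5)^2 - 4(2)(-1) = 25 + 8 = 33
Since D > 0: two distinct irrational roots


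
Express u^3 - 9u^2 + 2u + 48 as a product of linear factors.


Try integer roots (divisors of 48). u=8: p(8)=0.
Divide out (u - 8): quotient is u^2 - u - 6.
Factor the quadratic: (u + 2)(u - 3)
Result: (u - 8)(u + 2)(u - 3)


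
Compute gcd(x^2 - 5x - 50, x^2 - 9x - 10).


Factor each:
  x^2 - 5x - 50 = (x - 10)(x + 5)
  x^2 - 9x - 10 = (x - 10)(x + 1)
Common monic factor: x - 10


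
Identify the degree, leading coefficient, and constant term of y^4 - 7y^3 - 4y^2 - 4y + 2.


Highest power of y is 4, with coefficient 1. Constant term is 2.
Degree = 4, leading coefficient = 1, constant term = 2


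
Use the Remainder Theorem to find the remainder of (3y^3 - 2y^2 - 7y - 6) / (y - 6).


By the Remainder Theorem, the remainder equals p(6):
  3*(6)^3 = 648
  -2*(6)^2 = -72
  -7*(6)^1 = -42
  constant: -6
Sum: 648 - 72 - 42 - 6 = 528


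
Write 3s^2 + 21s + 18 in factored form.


Roots satisfy r1 + r2 = -b/a = -7 and r1*r2 = c/a = 6.
So r1 = -6, r2 = -1.
3s^2 + 21s + 18 = 3(s - r1)(s - r2) = 3(s + 6)(s + 1)


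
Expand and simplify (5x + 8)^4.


Expand (5x + 8)^4 by repeated multiplication:
  (5x + 8)^2 = 25x^2 + 80x + 64
  (5x + 8)^3 = 125x^3 + 600x^2 + 960x + 512
= 625x^4 + 4000x^3 + 9600x^2 + 10240x + 4096


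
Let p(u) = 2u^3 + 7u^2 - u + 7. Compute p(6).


Using direct substitution:
  2 * (6)^3 = 432
  7 * (6)^2 = 252
  -1 * (6)^1 = -6
  constant: 7
Sum = 432 + 252 - 6 + 7 = 685


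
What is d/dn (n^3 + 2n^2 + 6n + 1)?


Apply the power rule term by term:
  d/dn(n^3) = 3n^2
  d/dn(2n^2) = 4n
  d/dn(6n) = 6
  d/dn(1) = 0
p'(n) = 3n^2 + 4n + 6


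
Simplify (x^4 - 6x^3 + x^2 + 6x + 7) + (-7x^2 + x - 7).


Align terms by degree and add:
  x^4 - 6x^3 + x^2 + 6x + 7
  -7x^2 + x - 7
= x^4 - 6x^3 - 6x^2 + 7x


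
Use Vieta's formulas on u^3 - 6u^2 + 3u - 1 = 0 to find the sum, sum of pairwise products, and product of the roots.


Monic cubic u^3+bu^2+cu+d=0: sum=-b, pairwise sum=c, product=-d.
b=-6, c=3, d=-1
r1+r2+r3 = 6
r1r2+r1r3+r2r3 = 3
r1r2r3 = 1


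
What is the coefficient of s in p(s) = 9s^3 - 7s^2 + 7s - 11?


Read off the coefficient of s: 7


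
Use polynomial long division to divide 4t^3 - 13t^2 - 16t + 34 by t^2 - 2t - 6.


(4t^3 - 13t^2 - 16t + 34) / (t^2 - 2t - 6)
Step 1: 4t * (t^2 - 2t - 6) = 4t^3 - 8t^2 - 24t; subtract.
Step 2: -5 * (t^2 - 2t - 6) = -5t^2 + 10t + 30; subtract.
Quotient: 4t - 5, Remainder: -2t + 4


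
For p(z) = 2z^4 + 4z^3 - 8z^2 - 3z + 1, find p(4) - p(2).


p(4) = 629
p(2) = 27
p(4) - p(2) = 629 - 27 = 602


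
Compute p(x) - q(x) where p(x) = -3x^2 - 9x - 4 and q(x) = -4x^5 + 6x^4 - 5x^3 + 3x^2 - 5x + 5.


Distribute the minus sign:
  (-3x^2 - 9x - 4)
- (-4x^5 + 6x^4 - 5x^3 + 3x^2 - 5x + 5)
Negate second polynomial: 4x^5 - 6x^4 + 5x^3 - 3x^2 + 5x - 5
Add: 4x^5 - 6x^4 + 5x^3 - 6x^2 - 4x - 9


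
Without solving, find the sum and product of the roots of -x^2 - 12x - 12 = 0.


For ax^2+bx+c=0: sum = -b/a, product = c/a.
a=-1, b=-12, c=-12
Sum = -(-12)/-1 = -12
Product = (-12)/-1 = 12
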